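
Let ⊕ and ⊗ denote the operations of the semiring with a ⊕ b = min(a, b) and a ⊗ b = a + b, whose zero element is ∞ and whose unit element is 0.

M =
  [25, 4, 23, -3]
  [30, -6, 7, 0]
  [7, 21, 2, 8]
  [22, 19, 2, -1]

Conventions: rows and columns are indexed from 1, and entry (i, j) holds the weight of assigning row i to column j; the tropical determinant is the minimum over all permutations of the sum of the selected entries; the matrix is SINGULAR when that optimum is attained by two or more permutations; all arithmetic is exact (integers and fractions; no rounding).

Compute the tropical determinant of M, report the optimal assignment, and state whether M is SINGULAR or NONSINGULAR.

σ = (1, 2, 3, 4): 25 + (-6) + 2 + (-1) = 20
σ = (1, 2, 4, 3): 25 + (-6) + 8 + 2 = 29
σ = (1, 3, 2, 4): 25 + 7 + 21 + (-1) = 52
σ = (1, 3, 4, 2): 25 + 7 + 8 + 19 = 59
σ = (1, 4, 2, 3): 25 + 0 + 21 + 2 = 48
σ = (1, 4, 3, 2): 25 + 0 + 2 + 19 = 46
σ = (2, 1, 3, 4): 4 + 30 + 2 + (-1) = 35
σ = (2, 1, 4, 3): 4 + 30 + 8 + 2 = 44
σ = (2, 3, 1, 4): 4 + 7 + 7 + (-1) = 17
σ = (2, 3, 4, 1): 4 + 7 + 8 + 22 = 41
σ = (2, 4, 1, 3): 4 + 0 + 7 + 2 = 13
σ = (2, 4, 3, 1): 4 + 0 + 2 + 22 = 28
σ = (3, 1, 2, 4): 23 + 30 + 21 + (-1) = 73
σ = (3, 1, 4, 2): 23 + 30 + 8 + 19 = 80
σ = (3, 2, 1, 4): 23 + (-6) + 7 + (-1) = 23
σ = (3, 2, 4, 1): 23 + (-6) + 8 + 22 = 47
σ = (3, 4, 1, 2): 23 + 0 + 7 + 19 = 49
σ = (3, 4, 2, 1): 23 + 0 + 21 + 22 = 66
σ = (4, 1, 2, 3): (-3) + 30 + 21 + 2 = 50
σ = (4, 1, 3, 2): (-3) + 30 + 2 + 19 = 48
σ = (4, 2, 1, 3): (-3) + (-6) + 7 + 2 = 0
σ = (4, 2, 3, 1): (-3) + (-6) + 2 + 22 = 15
σ = (4, 3, 1, 2): (-3) + 7 + 7 + 19 = 30
σ = (4, 3, 2, 1): (-3) + 7 + 21 + 22 = 47
Optimal value attained by: σ = (4, 2, 1, 3).
Answer: det⊕(M) = 0; verdict: NONSINGULAR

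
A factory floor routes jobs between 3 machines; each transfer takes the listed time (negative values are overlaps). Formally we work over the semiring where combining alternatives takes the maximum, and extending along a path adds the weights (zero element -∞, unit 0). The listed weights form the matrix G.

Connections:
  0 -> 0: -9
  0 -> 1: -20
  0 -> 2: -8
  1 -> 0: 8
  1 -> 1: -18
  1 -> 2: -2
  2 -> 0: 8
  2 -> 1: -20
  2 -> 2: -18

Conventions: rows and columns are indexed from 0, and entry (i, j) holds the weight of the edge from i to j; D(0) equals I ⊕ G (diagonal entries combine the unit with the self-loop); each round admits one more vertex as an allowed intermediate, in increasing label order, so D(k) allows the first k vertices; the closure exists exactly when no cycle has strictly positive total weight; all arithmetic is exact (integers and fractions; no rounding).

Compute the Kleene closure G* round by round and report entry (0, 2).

D(0):
  [0, -20, -8]
  [8, 0, -2]
  [8, -20, 0]
D(1):
  [0, -20, -8]
  [8, 0, 0]
  [8, -12, 0]
D(2):
  [0, -20, -8]
  [8, 0, 0]
  [8, -12, 0]
D(3):
  [0, -20, -8]
  [8, 0, 0]
  [8, -12, 0]
Answer: G*[0][2] = -8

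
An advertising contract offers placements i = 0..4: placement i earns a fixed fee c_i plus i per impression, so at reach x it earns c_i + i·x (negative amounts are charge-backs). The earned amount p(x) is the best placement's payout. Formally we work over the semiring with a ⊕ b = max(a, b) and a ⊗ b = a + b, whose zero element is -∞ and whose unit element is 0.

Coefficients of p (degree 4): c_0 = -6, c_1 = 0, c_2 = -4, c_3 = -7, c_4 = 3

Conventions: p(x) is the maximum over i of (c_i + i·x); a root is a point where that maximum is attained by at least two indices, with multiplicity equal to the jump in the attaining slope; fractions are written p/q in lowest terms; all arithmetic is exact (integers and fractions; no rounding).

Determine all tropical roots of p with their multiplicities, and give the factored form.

hull edge (i=0, c=-6) to (i=1, c=0): slope 6, span 1
hull edge (i=1, c=0) to (i=4, c=3): slope 1, span 3
Factored form: p(x) = 3 ⊗ (x ⊕ (-6)) ⊗ (x ⊕ (-1)) ⊗ (x ⊕ (-1)) ⊗ (x ⊕ (-1))
Answer: roots = -6 (mult 1), -1 (mult 3)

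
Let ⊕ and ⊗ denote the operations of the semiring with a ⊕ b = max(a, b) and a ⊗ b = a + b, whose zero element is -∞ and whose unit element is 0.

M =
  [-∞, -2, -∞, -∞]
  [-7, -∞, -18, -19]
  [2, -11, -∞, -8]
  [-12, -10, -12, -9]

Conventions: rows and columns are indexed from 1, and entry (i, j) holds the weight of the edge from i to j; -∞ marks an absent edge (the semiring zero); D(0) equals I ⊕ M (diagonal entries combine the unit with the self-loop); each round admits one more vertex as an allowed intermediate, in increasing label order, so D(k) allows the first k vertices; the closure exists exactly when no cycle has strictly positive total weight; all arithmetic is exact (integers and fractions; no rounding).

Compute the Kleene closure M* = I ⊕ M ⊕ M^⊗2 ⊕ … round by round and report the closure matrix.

D(0):
  [0, -2, -∞, -∞]
  [-7, 0, -18, -19]
  [2, -11, 0, -8]
  [-12, -10, -12, 0]
D(1):
  [0, -2, -∞, -∞]
  [-7, 0, -18, -19]
  [2, 0, 0, -8]
  [-12, -10, -12, 0]
D(2):
  [0, -2, -20, -21]
  [-7, 0, -18, -19]
  [2, 0, 0, -8]
  [-12, -10, -12, 0]
D(3):
  [0, -2, -20, -21]
  [-7, 0, -18, -19]
  [2, 0, 0, -8]
  [-10, -10, -12, 0]
D(4):
  [0, -2, -20, -21]
  [-7, 0, -18, -19]
  [2, 0, 0, -8]
  [-10, -10, -12, 0]
Answer: M* = [[0, -2, -20, -21], [-7, 0, -18, -19], [2, 0, 0, -8], [-10, -10, -12, 0]]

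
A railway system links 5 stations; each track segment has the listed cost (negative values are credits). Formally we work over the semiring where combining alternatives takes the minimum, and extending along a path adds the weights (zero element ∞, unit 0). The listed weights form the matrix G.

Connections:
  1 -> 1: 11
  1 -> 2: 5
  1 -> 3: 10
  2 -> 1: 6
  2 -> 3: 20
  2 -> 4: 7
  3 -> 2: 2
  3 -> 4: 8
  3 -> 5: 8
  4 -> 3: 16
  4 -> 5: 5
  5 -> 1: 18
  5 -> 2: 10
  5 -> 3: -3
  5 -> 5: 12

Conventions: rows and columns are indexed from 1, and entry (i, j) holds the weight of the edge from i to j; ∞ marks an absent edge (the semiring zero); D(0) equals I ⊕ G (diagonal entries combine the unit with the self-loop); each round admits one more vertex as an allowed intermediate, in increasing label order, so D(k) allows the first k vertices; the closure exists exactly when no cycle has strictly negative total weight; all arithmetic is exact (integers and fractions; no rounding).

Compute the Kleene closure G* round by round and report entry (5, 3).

D(0):
  [0, 5, 10, ∞, ∞]
  [6, 0, 20, 7, ∞]
  [∞, 2, 0, 8, 8]
  [∞, ∞, 16, 0, 5]
  [18, 10, -3, ∞, 0]
D(1):
  [0, 5, 10, ∞, ∞]
  [6, 0, 16, 7, ∞]
  [∞, 2, 0, 8, 8]
  [∞, ∞, 16, 0, 5]
  [18, 10, -3, ∞, 0]
D(2):
  [0, 5, 10, 12, ∞]
  [6, 0, 16, 7, ∞]
  [8, 2, 0, 8, 8]
  [∞, ∞, 16, 0, 5]
  [16, 10, -3, 17, 0]
D(3):
  [0, 5, 10, 12, 18]
  [6, 0, 16, 7, 24]
  [8, 2, 0, 8, 8]
  [24, 18, 16, 0, 5]
  [5, -1, -3, 5, 0]
D(4):
  [0, 5, 10, 12, 17]
  [6, 0, 16, 7, 12]
  [8, 2, 0, 8, 8]
  [24, 18, 16, 0, 5]
  [5, -1, -3, 5, 0]
D(5):
  [0, 5, 10, 12, 17]
  [6, 0, 9, 7, 12]
  [8, 2, 0, 8, 8]
  [10, 4, 2, 0, 5]
  [5, -1, -3, 5, 0]
Answer: G*[5][3] = -3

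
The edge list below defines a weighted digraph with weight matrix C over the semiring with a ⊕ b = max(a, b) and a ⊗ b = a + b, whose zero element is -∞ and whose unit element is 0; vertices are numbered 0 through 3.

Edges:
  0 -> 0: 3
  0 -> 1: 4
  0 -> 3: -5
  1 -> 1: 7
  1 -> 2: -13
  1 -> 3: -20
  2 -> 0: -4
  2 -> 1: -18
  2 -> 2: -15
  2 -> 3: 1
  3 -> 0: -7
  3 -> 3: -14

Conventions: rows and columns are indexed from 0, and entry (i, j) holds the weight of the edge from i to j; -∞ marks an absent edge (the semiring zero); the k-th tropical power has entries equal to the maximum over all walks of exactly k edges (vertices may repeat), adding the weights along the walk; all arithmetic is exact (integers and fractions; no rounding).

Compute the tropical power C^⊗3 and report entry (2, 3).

C^⊗2:
  [6, 11, -9, -2]
  [-17, 14, -6, -12]
  [-1, 0, -30, -9]
  [-4, -3, -∞, -12]
C^⊗3:
  [9, 18, -2, 1]
  [-10, 21, 1, -5]
  [2, 7, -13, -6]
  [-1, 4, -16, -9]
Key observation: the optimum is the walk 2->0->0->3, with weight (-4) + 3 + (-5) = -6.
Optimal value attained by: walk 2->0->0->3.
Answer: (C^⊗3)[2][3] = -6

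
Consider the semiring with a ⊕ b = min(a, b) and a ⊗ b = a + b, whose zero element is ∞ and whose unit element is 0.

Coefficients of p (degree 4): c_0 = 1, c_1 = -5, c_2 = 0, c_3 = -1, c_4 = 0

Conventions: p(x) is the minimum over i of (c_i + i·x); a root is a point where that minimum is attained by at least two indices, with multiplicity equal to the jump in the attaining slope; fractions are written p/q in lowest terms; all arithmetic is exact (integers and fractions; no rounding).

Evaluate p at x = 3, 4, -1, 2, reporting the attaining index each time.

p(3) = min(1+0·3=1, -5+1·3=-2, 0+2·3=6, -1+3·3=8, 0+4·3=12) = -2 (attained by i=1)
p(4) = min(1+0·4=1, -5+1·4=-1, 0+2·4=8, -1+3·4=11, 0+4·4=16) = -1 (attained by i=1)
p(-1) = min(1+0·(-1)=1, -5+1·(-1)=-6, 0+2·(-1)=-2, -1+3·(-1)=-4, 0+4·(-1)=-4) = -6 (attained by i=1)
p(2) = min(1+0·2=1, -5+1·2=-3, 0+2·2=4, -1+3·2=5, 0+4·2=8) = -3 (attained by i=1)
Answer: p(3) = -2; p(4) = -1; p(-1) = -6; p(2) = -3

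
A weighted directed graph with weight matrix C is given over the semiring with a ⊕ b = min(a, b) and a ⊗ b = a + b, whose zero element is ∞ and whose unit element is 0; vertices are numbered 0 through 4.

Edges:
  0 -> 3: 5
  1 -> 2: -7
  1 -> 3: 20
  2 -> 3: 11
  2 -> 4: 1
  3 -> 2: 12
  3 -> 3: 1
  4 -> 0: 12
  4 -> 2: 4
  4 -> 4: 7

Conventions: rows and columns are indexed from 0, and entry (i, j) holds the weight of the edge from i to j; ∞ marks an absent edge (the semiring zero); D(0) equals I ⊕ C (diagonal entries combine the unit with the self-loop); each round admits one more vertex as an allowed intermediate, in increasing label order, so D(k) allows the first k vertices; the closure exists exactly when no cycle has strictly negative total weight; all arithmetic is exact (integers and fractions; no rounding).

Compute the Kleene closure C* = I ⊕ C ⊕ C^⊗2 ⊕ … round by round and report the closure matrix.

D(0):
  [0, ∞, ∞, 5, ∞]
  [∞, 0, -7, 20, ∞]
  [∞, ∞, 0, 11, 1]
  [∞, ∞, 12, 0, ∞]
  [12, ∞, 4, ∞, 0]
D(1):
  [0, ∞, ∞, 5, ∞]
  [∞, 0, -7, 20, ∞]
  [∞, ∞, 0, 11, 1]
  [∞, ∞, 12, 0, ∞]
  [12, ∞, 4, 17, 0]
D(2):
  [0, ∞, ∞, 5, ∞]
  [∞, 0, -7, 20, ∞]
  [∞, ∞, 0, 11, 1]
  [∞, ∞, 12, 0, ∞]
  [12, ∞, 4, 17, 0]
D(3):
  [0, ∞, ∞, 5, ∞]
  [∞, 0, -7, 4, -6]
  [∞, ∞, 0, 11, 1]
  [∞, ∞, 12, 0, 13]
  [12, ∞, 4, 15, 0]
D(4):
  [0, ∞, 17, 5, 18]
  [∞, 0, -7, 4, -6]
  [∞, ∞, 0, 11, 1]
  [∞, ∞, 12, 0, 13]
  [12, ∞, 4, 15, 0]
D(5):
  [0, ∞, 17, 5, 18]
  [6, 0, -7, 4, -6]
  [13, ∞, 0, 11, 1]
  [25, ∞, 12, 0, 13]
  [12, ∞, 4, 15, 0]
Answer: C* = [[0, ∞, 17, 5, 18], [6, 0, -7, 4, -6], [13, ∞, 0, 11, 1], [25, ∞, 12, 0, 13], [12, ∞, 4, 15, 0]]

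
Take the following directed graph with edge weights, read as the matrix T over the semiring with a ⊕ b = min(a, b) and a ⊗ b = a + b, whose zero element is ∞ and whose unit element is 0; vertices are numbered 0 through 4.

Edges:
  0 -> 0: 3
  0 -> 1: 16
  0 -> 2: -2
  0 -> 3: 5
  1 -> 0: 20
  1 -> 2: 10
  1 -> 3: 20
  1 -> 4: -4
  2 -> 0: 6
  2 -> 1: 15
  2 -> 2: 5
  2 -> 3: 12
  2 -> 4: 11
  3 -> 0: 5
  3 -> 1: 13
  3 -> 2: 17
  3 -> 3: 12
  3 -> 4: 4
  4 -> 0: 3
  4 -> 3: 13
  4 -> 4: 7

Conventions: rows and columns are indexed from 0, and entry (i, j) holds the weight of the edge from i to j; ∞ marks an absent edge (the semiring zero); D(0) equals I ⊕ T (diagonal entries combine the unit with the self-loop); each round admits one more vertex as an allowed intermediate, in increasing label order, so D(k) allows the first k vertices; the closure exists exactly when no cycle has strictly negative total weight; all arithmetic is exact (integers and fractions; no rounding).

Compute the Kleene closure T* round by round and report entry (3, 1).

D(0):
  [0, 16, -2, 5, ∞]
  [20, 0, 10, 20, -4]
  [6, 15, 0, 12, 11]
  [5, 13, 17, 0, 4]
  [3, ∞, ∞, 13, 0]
D(1):
  [0, 16, -2, 5, ∞]
  [20, 0, 10, 20, -4]
  [6, 15, 0, 11, 11]
  [5, 13, 3, 0, 4]
  [3, 19, 1, 8, 0]
D(2):
  [0, 16, -2, 5, 12]
  [20, 0, 10, 20, -4]
  [6, 15, 0, 11, 11]
  [5, 13, 3, 0, 4]
  [3, 19, 1, 8, 0]
D(3):
  [0, 13, -2, 5, 9]
  [16, 0, 10, 20, -4]
  [6, 15, 0, 11, 11]
  [5, 13, 3, 0, 4]
  [3, 16, 1, 8, 0]
D(4):
  [0, 13, -2, 5, 9]
  [16, 0, 10, 20, -4]
  [6, 15, 0, 11, 11]
  [5, 13, 3, 0, 4]
  [3, 16, 1, 8, 0]
D(5):
  [0, 13, -2, 5, 9]
  [-1, 0, -3, 4, -4]
  [6, 15, 0, 11, 11]
  [5, 13, 3, 0, 4]
  [3, 16, 1, 8, 0]
Answer: T*[3][1] = 13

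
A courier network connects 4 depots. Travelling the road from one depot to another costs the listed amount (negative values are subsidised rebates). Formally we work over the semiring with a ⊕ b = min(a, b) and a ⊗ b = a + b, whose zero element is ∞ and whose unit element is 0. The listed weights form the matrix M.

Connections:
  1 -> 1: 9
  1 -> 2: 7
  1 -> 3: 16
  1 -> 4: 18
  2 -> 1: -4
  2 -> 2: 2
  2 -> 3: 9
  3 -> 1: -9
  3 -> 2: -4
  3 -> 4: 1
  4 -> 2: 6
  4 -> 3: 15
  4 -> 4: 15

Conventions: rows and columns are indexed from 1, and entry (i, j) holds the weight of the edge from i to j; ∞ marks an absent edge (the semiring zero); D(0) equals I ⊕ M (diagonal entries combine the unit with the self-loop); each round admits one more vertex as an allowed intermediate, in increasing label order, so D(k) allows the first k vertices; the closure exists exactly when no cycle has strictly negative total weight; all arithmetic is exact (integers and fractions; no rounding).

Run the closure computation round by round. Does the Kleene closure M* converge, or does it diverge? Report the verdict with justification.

D(0):
  [0, 7, 16, 18]
  [-4, 0, 9, ∞]
  [-9, -4, 0, 1]
  [∞, 6, 15, 0]
D(1):
  [0, 7, 16, 18]
  [-4, 0, 9, 14]
  [-9, -4, 0, 1]
  [∞, 6, 15, 0]
D(2):
  [0, 7, 16, 18]
  [-4, 0, 9, 14]
  [-9, -4, 0, 1]
  [2, 6, 15, 0]
D(3):
  [0, 7, 16, 17]
  [-4, 0, 9, 10]
  [-9, -4, 0, 1]
  [2, 6, 15, 0]
D(4):
  [0, 7, 16, 17]
  [-4, 0, 9, 10]
  [-9, -4, 0, 1]
  [2, 6, 15, 0]
Key observation: every diagonal entry stays at the unit through all rounds, so no improving cycle exists.
Answer: CONVERGES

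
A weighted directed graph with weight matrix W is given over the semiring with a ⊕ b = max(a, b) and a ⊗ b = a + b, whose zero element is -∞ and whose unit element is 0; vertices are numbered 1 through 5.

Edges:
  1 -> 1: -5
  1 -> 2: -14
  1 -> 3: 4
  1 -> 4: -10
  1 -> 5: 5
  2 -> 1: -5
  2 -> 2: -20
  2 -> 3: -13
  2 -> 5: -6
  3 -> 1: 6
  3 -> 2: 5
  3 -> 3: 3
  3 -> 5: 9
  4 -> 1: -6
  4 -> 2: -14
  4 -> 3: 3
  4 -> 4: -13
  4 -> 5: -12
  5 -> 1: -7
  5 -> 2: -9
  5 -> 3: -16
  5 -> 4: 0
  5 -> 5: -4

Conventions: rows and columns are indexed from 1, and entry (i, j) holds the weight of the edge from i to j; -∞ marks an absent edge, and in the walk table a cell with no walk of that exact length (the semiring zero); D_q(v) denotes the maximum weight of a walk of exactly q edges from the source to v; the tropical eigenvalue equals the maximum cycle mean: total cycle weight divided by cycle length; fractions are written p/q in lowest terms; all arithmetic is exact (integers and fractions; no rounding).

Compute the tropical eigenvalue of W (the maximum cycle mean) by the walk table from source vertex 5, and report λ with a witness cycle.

q=0: [-∞, -∞, -∞, -∞, 0]
q=1: [-7, -9, -16, 0, -4]
q=2: [-6, -11, 3, -4, -2]
q=3: [9, 8, 6, -2, 12]
q=4: [12, 11, 13, 12, 15]
q=5: [19, 18, 16, 15, 22]
Optimal cycle mean attained by: cycle 1->3->1, total 4 + 6, length 2.
Answer: λ = 5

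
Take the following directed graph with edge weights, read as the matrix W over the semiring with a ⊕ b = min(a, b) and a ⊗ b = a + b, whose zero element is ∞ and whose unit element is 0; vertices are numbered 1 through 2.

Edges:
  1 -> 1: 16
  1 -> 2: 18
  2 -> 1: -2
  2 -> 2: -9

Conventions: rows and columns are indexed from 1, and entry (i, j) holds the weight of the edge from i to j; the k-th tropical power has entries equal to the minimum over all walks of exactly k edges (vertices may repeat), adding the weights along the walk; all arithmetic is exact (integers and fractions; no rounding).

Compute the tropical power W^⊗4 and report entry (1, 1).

W^⊗2:
  [16, 9]
  [-11, -18]
W^⊗3:
  [7, 0]
  [-20, -27]
W^⊗4:
  [-2, -9]
  [-29, -36]
Key observation: the optimum is the walk 1->2->2->2->1, with weight 18 + (-9) + (-9) + (-2) = -2.
Optimal value attained by: walk 1->2->2->2->1.
Answer: (W^⊗4)[1][1] = -2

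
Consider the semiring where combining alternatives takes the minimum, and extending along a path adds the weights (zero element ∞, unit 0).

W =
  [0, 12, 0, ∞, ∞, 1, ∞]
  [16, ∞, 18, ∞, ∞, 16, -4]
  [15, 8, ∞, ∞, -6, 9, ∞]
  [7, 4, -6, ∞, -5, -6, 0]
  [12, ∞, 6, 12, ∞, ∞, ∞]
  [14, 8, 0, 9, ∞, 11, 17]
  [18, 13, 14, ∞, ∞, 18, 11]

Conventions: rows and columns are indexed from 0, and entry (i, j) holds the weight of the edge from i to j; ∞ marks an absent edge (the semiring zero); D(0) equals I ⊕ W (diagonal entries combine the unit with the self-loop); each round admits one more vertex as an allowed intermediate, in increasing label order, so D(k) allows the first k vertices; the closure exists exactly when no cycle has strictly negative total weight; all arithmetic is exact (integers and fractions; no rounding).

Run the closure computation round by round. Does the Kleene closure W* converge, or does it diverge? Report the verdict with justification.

D(0):
  [0, 12, 0, ∞, ∞, 1, ∞]
  [16, 0, 18, ∞, ∞, 16, -4]
  [15, 8, 0, ∞, -6, 9, ∞]
  [7, 4, -6, 0, -5, -6, 0]
  [12, ∞, 6, 12, 0, ∞, ∞]
  [14, 8, 0, 9, ∞, 0, 17]
  [18, 13, 14, ∞, ∞, 18, 0]
D(1):
  [0, 12, 0, ∞, ∞, 1, ∞]
  [16, 0, 16, ∞, ∞, 16, -4]
  [15, 8, 0, ∞, -6, 9, ∞]
  [7, 4, -6, 0, -5, -6, 0]
  [12, 24, 6, 12, 0, 13, ∞]
  [14, 8, 0, 9, ∞, 0, 17]
  [18, 13, 14, ∞, ∞, 18, 0]
D(2):
  [0, 12, 0, ∞, ∞, 1, 8]
  [16, 0, 16, ∞, ∞, 16, -4]
  [15, 8, 0, ∞, -6, 9, 4]
  [7, 4, -6, 0, -5, -6, 0]
  [12, 24, 6, 12, 0, 13, 20]
  [14, 8, 0, 9, ∞, 0, 4]
  [18, 13, 14, ∞, ∞, 18, 0]
D(3):
  [0, 8, 0, ∞, -6, 1, 4]
  [16, 0, 16, ∞, 10, 16, -4]
  [15, 8, 0, ∞, -6, 9, 4]
  [7, 2, -6, 0, -12, -6, -2]
  [12, 14, 6, 12, 0, 13, 10]
  [14, 8, 0, 9, -6, 0, 4]
  [18, 13, 14, ∞, 8, 18, 0]
D(4):
  [0, 8, 0, ∞, -6, 1, 4]
  [16, 0, 16, ∞, 10, 16, -4]
  [15, 8, 0, ∞, -6, 9, 4]
  [7, 2, -6, 0, -12, -6, -2]
  [12, 14, 6, 12, 0, 6, 10]
  [14, 8, 0, 9, -6, 0, 4]
  [18, 13, 14, ∞, 8, 18, 0]
D(5):
  [0, 8, 0, 6, -6, 0, 4]
  [16, 0, 16, 22, 10, 16, -4]
  [6, 8, 0, 6, -6, 0, 4]
  [0, 2, -6, 0, -12, -6, -2]
  [12, 14, 6, 12, 0, 6, 10]
  [6, 8, 0, 6, -6, 0, 4]
  [18, 13, 14, 20, 8, 14, 0]
D(6):
  [0, 8, 0, 6, -6, 0, 4]
  [16, 0, 16, 22, 10, 16, -4]
  [6, 8, 0, 6, -6, 0, 4]
  [0, 2, -6, 0, -12, -6, -2]
  [12, 14, 6, 12, 0, 6, 10]
  [6, 8, 0, 6, -6, 0, 4]
  [18, 13, 14, 20, 8, 14, 0]
D(7):
  [0, 8, 0, 6, -6, 0, 4]
  [14, 0, 10, 16, 4, 10, -4]
  [6, 8, 0, 6, -6, 0, 4]
  [0, 2, -6, 0, -12, -6, -2]
  [12, 14, 6, 12, 0, 6, 10]
  [6, 8, 0, 6, -6, 0, 4]
  [18, 13, 14, 20, 8, 14, 0]
Key observation: every diagonal entry stays at the unit through all rounds, so no improving cycle exists.
Answer: CONVERGES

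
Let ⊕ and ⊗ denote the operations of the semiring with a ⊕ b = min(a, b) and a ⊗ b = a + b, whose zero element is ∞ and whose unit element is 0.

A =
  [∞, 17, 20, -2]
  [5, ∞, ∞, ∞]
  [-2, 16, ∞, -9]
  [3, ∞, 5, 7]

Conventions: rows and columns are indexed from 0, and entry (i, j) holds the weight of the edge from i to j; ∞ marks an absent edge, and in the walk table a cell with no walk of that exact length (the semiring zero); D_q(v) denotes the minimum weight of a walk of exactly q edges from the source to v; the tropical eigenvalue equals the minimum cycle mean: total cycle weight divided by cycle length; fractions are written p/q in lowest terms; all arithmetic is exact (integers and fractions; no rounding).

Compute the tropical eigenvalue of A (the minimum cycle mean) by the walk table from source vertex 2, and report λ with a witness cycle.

q=0: [∞, ∞, 0, ∞]
q=1: [-2, 16, ∞, -9]
q=2: [-6, 15, -4, -4]
q=3: [-6, 11, 1, -13]
q=4: [-10, 11, -8, -8]
Optimal cycle mean attained by: cycle 2->3->2, total (-9) + 5, length 2.
Answer: λ = -2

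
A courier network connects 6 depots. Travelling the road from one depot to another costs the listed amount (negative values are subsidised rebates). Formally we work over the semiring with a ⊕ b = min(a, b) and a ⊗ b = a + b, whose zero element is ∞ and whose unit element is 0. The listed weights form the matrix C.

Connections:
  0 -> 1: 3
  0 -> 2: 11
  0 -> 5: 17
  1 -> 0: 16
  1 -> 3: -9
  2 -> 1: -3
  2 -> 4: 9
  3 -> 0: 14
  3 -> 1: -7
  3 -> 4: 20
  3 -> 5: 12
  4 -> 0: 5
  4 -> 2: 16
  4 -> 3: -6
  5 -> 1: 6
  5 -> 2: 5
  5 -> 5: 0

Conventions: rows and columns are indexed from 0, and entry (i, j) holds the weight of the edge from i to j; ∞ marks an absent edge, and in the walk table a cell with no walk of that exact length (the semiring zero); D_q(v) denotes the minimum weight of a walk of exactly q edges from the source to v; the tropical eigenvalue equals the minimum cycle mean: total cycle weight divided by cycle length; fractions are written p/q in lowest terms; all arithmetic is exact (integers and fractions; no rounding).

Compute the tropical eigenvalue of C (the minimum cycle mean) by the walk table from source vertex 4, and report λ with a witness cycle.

q=0: [∞, ∞, ∞, ∞, 0, ∞]
q=1: [5, ∞, 16, -6, ∞, ∞]
q=2: [8, -13, 16, ∞, 14, 6]
q=3: [3, 11, 11, -22, 25, 6]
q=4: [-8, -29, 11, 2, -2, -10]
q=5: [-13, -5, -5, -38, 20, -10]
q=6: [-24, -45, -5, -14, -18, -26]
Optimal cycle mean attained by: cycle 1->3->1, total (-9) + (-7), length 2.
Answer: λ = -8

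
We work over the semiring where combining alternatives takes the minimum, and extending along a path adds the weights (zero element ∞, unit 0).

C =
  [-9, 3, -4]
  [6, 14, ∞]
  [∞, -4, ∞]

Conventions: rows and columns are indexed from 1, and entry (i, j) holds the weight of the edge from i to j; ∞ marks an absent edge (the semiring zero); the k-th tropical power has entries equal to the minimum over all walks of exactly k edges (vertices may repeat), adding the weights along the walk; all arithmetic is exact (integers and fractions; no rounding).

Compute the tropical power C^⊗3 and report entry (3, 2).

C^⊗2:
  [-18, -8, -13]
  [-3, 9, 2]
  [2, 10, ∞]
C^⊗3:
  [-27, -17, -22]
  [-12, -2, -7]
  [-7, 5, -2]
Key observation: the optimum is the walk 3->2->1->2, with weight (-4) + 6 + 3 = 5.
Optimal value attained by: walk 3->2->1->2.
Answer: (C^⊗3)[3][2] = 5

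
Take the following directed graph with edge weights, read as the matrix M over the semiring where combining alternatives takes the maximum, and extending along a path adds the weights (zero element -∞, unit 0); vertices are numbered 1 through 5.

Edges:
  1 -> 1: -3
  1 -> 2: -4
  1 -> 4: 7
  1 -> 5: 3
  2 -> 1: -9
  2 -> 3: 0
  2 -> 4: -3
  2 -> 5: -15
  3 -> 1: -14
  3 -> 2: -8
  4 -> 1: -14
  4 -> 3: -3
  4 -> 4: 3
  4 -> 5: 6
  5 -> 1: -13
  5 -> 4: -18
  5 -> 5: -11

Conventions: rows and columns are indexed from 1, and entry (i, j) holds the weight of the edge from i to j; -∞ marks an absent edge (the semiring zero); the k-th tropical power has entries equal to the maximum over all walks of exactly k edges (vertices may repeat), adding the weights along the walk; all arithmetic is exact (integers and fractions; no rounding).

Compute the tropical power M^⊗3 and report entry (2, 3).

M^⊗2:
  [-6, -7, 4, 10, 13]
  [-12, -8, -6, 0, 3]
  [-17, -18, -8, -7, -11]
  [-7, -11, 0, 6, 9]
  [-16, -17, -21, -6, -10]
M^⊗3:
  [0, -4, 7, 13, 16]
  [-10, -14, -3, 3, 6]
  [-20, -16, -10, -4, -1]
  [-4, -8, 3, 9, 12]
  [-19, -20, -9, -3, 0]
Key observation: the optimum is the walk 2->4->4->3, with weight (-3) + 3 + (-3) = -3.
Optimal value attained by: walk 2->4->4->3.
Answer: (M^⊗3)[2][3] = -3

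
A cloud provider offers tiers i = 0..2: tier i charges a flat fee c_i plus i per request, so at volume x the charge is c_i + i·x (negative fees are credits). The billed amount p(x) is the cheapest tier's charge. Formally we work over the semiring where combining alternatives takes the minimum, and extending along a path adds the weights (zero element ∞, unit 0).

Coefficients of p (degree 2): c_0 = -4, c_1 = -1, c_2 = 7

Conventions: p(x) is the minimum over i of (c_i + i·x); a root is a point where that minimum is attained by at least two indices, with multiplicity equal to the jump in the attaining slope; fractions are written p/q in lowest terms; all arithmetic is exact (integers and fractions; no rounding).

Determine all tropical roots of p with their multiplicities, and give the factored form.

hull edge (i=0, c=-4) to (i=1, c=-1): slope 3, span 1
hull edge (i=1, c=-1) to (i=2, c=7): slope 8, span 1
Factored form: p(x) = 7 ⊗ (x ⊕ (-8)) ⊗ (x ⊕ (-3))
Answer: roots = -8 (mult 1), -3 (mult 1)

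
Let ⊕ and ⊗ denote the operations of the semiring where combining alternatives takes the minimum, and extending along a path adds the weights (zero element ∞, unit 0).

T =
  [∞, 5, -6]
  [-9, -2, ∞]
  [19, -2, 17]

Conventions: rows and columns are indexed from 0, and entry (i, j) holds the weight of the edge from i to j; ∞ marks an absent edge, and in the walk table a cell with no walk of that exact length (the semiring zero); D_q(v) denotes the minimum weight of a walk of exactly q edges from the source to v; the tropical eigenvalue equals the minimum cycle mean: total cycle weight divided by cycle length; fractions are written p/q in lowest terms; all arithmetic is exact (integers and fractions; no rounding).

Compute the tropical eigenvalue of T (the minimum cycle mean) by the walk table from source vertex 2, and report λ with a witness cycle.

q=0: [∞, ∞, 0]
q=1: [19, -2, 17]
q=2: [-11, -4, 13]
q=3: [-13, -6, -17]
Optimal cycle mean attained by: cycle 0->2->1->0, total (-6) + (-2) + (-9), length 3.
Answer: λ = -17/3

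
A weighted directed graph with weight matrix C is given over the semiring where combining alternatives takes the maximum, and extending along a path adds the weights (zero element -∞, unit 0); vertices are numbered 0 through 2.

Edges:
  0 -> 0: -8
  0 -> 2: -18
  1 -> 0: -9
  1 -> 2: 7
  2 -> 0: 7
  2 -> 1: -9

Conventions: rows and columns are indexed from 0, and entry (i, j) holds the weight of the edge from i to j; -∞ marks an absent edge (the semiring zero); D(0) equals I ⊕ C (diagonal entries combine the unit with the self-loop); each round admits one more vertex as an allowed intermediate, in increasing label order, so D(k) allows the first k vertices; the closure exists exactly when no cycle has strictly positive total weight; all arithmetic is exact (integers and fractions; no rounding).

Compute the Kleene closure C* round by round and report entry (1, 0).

D(0):
  [0, -∞, -18]
  [-9, 0, 7]
  [7, -9, 0]
D(1):
  [0, -∞, -18]
  [-9, 0, 7]
  [7, -9, 0]
D(2):
  [0, -∞, -18]
  [-9, 0, 7]
  [7, -9, 0]
D(3):
  [0, -27, -18]
  [14, 0, 7]
  [7, -9, 0]
Answer: C*[1][0] = 14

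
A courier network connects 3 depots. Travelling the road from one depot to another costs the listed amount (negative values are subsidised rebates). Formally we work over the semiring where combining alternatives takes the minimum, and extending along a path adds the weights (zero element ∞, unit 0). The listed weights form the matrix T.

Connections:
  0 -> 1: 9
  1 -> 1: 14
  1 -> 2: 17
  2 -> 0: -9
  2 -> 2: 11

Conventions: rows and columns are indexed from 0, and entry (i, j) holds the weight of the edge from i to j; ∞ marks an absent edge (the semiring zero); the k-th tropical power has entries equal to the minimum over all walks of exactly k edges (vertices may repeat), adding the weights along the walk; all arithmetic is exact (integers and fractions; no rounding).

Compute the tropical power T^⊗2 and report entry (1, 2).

T^⊗2:
  [∞, 23, 26]
  [8, 28, 28]
  [2, 0, 22]
Key observation: the optimum is the walk 1->2->2, with weight 17 + 11 = 28.
Optimal value attained by: walk 1->2->2.
Answer: (T^⊗2)[1][2] = 28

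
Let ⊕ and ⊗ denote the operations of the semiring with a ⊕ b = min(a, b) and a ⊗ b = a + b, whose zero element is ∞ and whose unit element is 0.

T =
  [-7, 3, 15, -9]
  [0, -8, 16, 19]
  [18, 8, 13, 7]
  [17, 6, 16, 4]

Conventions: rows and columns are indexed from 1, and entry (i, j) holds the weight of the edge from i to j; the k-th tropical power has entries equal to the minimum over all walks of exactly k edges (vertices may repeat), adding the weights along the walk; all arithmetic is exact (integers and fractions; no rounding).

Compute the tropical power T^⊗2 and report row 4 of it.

T^⊗2:
  [-14, -5, 7, -16]
  [-8, -16, 8, -9]
  [8, 0, 23, 9]
  [6, -2, 20, 8]
Answer: row 4 of T^⊗2 = [6, -2, 20, 8]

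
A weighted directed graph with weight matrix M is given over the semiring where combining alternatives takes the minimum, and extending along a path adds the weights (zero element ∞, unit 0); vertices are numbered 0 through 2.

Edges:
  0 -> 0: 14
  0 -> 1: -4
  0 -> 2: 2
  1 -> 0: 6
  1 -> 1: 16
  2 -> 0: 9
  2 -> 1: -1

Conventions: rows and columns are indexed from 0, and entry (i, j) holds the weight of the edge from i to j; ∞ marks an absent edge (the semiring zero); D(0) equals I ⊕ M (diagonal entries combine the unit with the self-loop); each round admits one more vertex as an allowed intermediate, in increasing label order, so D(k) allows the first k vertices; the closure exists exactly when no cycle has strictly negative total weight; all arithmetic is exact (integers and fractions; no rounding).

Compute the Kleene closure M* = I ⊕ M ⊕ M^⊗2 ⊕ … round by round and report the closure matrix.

D(0):
  [0, -4, 2]
  [6, 0, ∞]
  [9, -1, 0]
D(1):
  [0, -4, 2]
  [6, 0, 8]
  [9, -1, 0]
D(2):
  [0, -4, 2]
  [6, 0, 8]
  [5, -1, 0]
D(3):
  [0, -4, 2]
  [6, 0, 8]
  [5, -1, 0]
Answer: M* = [[0, -4, 2], [6, 0, 8], [5, -1, 0]]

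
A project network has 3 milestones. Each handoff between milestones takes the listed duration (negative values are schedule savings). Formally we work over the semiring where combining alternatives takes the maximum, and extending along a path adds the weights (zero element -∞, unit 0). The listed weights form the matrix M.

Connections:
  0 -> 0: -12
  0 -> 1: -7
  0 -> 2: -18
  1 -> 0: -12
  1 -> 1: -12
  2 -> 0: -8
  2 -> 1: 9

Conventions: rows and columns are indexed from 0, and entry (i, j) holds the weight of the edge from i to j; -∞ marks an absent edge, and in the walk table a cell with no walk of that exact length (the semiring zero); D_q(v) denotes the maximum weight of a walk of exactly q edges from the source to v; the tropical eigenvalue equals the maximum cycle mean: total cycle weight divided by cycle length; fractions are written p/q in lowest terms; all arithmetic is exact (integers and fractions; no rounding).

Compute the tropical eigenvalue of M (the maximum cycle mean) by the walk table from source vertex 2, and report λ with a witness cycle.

q=0: [-∞, -∞, 0]
q=1: [-8, 9, -∞]
q=2: [-3, -3, -26]
q=3: [-15, -10, -21]
Optimal cycle mean attained by: cycle 0->2->1->0, total (-18) + 9 + (-12), length 3.
Answer: λ = -7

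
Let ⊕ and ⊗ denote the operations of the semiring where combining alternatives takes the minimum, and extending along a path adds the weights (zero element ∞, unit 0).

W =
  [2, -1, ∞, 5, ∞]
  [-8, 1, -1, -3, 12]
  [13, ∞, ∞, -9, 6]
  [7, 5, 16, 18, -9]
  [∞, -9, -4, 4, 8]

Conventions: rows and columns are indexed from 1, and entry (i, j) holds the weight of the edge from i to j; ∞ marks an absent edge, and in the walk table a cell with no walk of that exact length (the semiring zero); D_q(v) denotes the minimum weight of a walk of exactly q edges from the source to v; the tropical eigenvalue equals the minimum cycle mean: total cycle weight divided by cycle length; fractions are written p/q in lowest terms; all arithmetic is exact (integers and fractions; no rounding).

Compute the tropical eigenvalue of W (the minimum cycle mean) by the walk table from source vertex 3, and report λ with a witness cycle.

q=0: [∞, ∞, 0, ∞, ∞]
q=1: [13, ∞, ∞, -9, 6]
q=2: [-2, -4, 2, 9, -18]
q=3: [-12, -27, -22, -14, -10]
q=4: [-35, -26, -28, -31, -23]
q=5: [-34, -36, -27, -37, -40]
Optimal cycle mean attained by: cycle 3->4->5->3, total (-9) + (-9) + (-4), length 3.
Answer: λ = -22/3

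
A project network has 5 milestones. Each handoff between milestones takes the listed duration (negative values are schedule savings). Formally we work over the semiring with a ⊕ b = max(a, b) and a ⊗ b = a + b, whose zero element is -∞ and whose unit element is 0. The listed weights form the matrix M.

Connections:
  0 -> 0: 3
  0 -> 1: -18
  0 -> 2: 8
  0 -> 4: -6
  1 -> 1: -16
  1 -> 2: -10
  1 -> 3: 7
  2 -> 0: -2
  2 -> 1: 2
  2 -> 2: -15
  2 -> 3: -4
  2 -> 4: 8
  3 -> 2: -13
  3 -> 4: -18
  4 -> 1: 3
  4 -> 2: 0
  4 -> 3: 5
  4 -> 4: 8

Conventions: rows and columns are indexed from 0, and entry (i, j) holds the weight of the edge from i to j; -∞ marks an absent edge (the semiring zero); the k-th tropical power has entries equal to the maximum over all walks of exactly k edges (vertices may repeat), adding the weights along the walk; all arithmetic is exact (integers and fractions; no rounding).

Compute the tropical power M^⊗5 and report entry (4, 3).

M^⊗2:
  [6, 10, 11, 4, 16]
  [-12, -8, -6, -9, -2]
  [1, 11, 8, 13, 16]
  [-15, -11, -18, -13, -5]
  [-2, 11, 8, 13, 16]
M^⊗3:
  [9, 19, 16, 21, 24]
  [-8, 1, -2, 3, 6]
  [6, 19, 16, 21, 24]
  [-12, -2, -5, 0, 3]
  [6, 19, 16, 21, 24]
M^⊗4:
  [14, 27, 24, 29, 32]
  [-4, 9, 6, 11, 14]
  [14, 27, 24, 29, 32]
  [-7, 6, 3, 8, 11]
  [14, 27, 24, 29, 32]
M^⊗5:
  [22, 35, 32, 37, 40]
  [4, 17, 14, 19, 22]
  [22, 35, 32, 37, 40]
  [1, 14, 11, 16, 19]
  [22, 35, 32, 37, 40]
Key observation: the optimum is the walk 4->4->4->4->4->3, with weight 8 + 8 + 8 + 8 + 5 = 37.
Optimal value attained by: walk 4->4->4->4->4->3.
Answer: (M^⊗5)[4][3] = 37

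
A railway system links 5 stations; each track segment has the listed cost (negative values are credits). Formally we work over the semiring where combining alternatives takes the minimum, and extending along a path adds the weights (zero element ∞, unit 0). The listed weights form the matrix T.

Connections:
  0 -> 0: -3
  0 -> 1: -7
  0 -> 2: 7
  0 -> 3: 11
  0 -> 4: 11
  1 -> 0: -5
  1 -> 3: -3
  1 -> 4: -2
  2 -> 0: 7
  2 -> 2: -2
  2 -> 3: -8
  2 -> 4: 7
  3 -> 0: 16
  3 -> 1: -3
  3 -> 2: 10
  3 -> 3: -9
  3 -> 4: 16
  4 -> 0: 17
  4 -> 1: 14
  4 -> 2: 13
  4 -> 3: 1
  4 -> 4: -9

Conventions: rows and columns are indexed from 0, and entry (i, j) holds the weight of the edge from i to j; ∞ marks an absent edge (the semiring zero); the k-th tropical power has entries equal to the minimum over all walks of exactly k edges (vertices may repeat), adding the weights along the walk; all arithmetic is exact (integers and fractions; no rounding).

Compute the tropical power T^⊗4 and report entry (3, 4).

T^⊗2:
  [-12, -10, 4, -10, -9]
  [-8, -12, 2, -12, -11]
  [4, -11, -4, -17, -2]
  [-8, -12, 1, -18, -5]
  [8, -2, 4, -8, -18]
T^⊗3:
  [-15, -19, -5, -19, -18]
  [-17, -15, -2, -21, -20]
  [-16, -20, -7, -26, -13]
  [-17, -21, -8, -27, -14]
  [-7, -11, -5, -17, -27]
T^⊗4:
  [-24, -22, -9, -28, -27]
  [-20, -24, -11, -30, -29]
  [-25, -29, -16, -35, -22]
  [-26, -30, -17, -36, -23]
  [-16, -20, -14, -26, -36]
Key observation: the optimum is the walk 3->1->4->4->4, with weight (-3) + (-2) + (-9) + (-9) = -23.
Optimal value attained by: walk 3->1->4->4->4.
Answer: (T^⊗4)[3][4] = -23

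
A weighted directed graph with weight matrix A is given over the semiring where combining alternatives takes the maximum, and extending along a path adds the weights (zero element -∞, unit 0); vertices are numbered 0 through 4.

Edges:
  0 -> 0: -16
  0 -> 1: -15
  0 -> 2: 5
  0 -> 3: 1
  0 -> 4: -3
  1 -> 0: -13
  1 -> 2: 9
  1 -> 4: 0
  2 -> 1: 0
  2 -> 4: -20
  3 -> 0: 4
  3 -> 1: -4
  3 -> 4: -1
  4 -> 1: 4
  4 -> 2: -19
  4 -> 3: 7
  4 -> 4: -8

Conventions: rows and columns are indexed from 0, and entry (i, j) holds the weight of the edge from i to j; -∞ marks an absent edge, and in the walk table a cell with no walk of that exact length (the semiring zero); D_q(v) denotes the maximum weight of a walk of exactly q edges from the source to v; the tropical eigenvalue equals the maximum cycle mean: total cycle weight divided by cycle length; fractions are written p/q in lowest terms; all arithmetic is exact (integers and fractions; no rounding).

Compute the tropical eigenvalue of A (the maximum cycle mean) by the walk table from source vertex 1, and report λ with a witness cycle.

q=0: [-∞, 0, -∞, -∞, -∞]
q=1: [-13, -∞, 9, -∞, 0]
q=2: [-29, 9, -8, 7, -8]
q=3: [11, 3, 18, -1, 9]
q=4: [3, 18, 16, 16, 8]
q=5: [20, 16, 27, 15, 18]
Optimal cycle mean attained by: cycle 1->2->1, total 9 + 0, length 2.
Answer: λ = 9/2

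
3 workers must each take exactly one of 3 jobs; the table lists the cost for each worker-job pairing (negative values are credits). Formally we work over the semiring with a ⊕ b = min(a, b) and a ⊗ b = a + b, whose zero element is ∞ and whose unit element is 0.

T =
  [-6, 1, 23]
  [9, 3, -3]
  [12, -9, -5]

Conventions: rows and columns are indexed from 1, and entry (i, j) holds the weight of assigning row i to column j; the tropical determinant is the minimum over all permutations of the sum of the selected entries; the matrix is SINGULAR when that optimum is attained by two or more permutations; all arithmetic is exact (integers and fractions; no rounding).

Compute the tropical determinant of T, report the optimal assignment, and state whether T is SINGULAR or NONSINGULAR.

σ = (1, 2, 3): (-6) + 3 + (-5) = -8
σ = (1, 3, 2): (-6) + (-3) + (-9) = -18
σ = (2, 1, 3): 1 + 9 + (-5) = 5
σ = (2, 3, 1): 1 + (-3) + 12 = 10
σ = (3, 1, 2): 23 + 9 + (-9) = 23
σ = (3, 2, 1): 23 + 3 + 12 = 38
Optimal value attained by: σ = (1, 3, 2).
Answer: det⊕(T) = -18; verdict: NONSINGULAR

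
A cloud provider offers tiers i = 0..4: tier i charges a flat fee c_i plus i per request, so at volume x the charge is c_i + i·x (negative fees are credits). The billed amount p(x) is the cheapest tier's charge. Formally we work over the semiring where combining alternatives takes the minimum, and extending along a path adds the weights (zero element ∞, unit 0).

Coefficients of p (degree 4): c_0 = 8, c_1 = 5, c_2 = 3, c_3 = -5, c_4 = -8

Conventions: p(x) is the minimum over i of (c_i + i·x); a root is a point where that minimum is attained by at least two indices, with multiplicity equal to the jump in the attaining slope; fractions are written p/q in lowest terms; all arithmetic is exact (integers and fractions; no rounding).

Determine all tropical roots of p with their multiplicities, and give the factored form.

hull edge (i=0, c=8) to (i=3, c=-5): slope -13/3, span 3
hull edge (i=3, c=-5) to (i=4, c=-8): slope -3, span 1
Factored form: p(x) = -8 ⊗ (x ⊕ 3) ⊗ (x ⊕ 13/3) ⊗ (x ⊕ 13/3) ⊗ (x ⊕ 13/3)
Answer: roots = 3 (mult 1), 13/3 (mult 3)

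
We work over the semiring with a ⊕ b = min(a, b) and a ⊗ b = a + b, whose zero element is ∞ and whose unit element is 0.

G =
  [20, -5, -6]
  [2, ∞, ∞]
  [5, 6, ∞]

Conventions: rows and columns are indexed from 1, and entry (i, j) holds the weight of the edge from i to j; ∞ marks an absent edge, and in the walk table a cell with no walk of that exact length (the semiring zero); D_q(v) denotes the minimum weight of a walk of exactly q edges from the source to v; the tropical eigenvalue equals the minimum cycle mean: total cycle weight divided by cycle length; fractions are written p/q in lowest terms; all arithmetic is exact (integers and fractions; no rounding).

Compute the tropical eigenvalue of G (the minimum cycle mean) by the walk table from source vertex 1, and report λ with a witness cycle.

q=0: [0, ∞, ∞]
q=1: [20, -5, -6]
q=2: [-3, 0, 14]
q=3: [2, -8, -9]
Optimal cycle mean attained by: cycle 1->2->1, total (-5) + 2, length 2.
Answer: λ = -3/2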